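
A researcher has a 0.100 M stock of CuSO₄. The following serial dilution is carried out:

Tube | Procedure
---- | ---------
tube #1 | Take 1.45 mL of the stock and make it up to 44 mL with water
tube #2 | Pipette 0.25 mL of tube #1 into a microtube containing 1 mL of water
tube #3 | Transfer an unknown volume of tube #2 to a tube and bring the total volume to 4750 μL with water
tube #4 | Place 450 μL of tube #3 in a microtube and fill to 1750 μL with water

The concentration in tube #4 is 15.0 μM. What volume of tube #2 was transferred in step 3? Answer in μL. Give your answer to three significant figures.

Step 1: 1.45 mL brought to 44 mL → factor 44/1.45 = 30.345
Step 2: 0.25 mL + 1 mL = 1.25 mL total → factor 1.25/0.25 = 5
Step 3: v brought to 4750 μL → factor = 4750 μL/v
Step 4: 450 μL brought to 1750 μL → factor 1750/450 = 3.8889
Product of known-step factors = 590.04
Overall factor = 0.100 M / (15.0 μM) = 6666.7
Step-3 factor = 6666.7 / 590.04 = 11.299
v = 4750 μL / 11.299 = 420 μL

420 μL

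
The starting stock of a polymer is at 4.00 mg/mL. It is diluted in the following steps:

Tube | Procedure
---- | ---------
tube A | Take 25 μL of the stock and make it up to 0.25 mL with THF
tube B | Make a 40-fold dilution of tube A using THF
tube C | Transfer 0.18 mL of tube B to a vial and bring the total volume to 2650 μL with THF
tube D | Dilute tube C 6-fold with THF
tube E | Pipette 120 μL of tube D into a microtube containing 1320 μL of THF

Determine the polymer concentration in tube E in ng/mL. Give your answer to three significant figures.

Step 1: 25 μL brought to 0.25 mL → factor 250/25 = 10
Step 2: 40-fold → factor 40
Step 3: 0.18 mL brought to 2650 μL → factor 2.65/0.18 = 14.722
Step 4: 6-fold → factor 6
Step 5: 120 μL + 1320 μL = 1440 μL total → factor 1440/120 = 12
Overall dilution factor = 10 × 40 × 14.722 × 6 × 12 = 4.24 × 10^5
Final = 4.00 mg/mL / 4.24 × 10^5 = 9.434 × 10^-6 mg/mL = 9.43 ng/mL

9.43 ng/mL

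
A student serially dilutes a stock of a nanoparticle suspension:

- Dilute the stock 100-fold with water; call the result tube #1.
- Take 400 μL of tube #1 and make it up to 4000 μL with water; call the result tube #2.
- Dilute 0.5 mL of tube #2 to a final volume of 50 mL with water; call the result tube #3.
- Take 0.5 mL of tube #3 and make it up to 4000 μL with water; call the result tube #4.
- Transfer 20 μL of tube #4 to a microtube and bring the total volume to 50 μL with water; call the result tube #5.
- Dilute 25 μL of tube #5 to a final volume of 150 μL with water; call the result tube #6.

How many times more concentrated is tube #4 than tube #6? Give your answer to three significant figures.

Step 1: 100-fold → factor 100
Step 2: 400 μL brought to 4000 μL → factor 4000/400 = 10
Step 3: 0.5 mL brought to 50 mL → factor 50/0.5 = 100
Step 4: 0.5 mL brought to 4000 μL → factor 4/0.5 = 8
Step 5: 20 μL brought to 50 μL → factor 50/20 = 2.5
Step 6: 25 μL brought to 150 μL → factor 150/25 = 6
Dilution factor to tube #4 = 8 × 10^5; to tube #6 = 1.2 × 10^7
[tube #4]/[tube #6] = (factor to tube #6)/(factor to tube #4) = 1.2 × 10^7/8 × 10^5 = 15.0

15.0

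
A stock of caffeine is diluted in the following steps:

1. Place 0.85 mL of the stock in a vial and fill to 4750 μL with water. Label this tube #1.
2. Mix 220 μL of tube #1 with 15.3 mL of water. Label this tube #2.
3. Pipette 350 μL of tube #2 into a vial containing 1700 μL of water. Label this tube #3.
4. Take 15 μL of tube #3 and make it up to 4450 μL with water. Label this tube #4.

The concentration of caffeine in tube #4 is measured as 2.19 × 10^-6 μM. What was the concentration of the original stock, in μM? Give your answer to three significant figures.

1.50 μM

Step 1: 0.85 mL brought to 4750 μL → factor 4.75/0.85 = 5.5882
Step 2: 220 μL + 15.3 mL = 15520 μL total → factor 15520/220 = 70.545
Step 3: 350 μL + 1700 μL = 2050 μL total → factor 2050/350 = 5.8571
Step 4: 15 μL brought to 4450 μL → factor 4450/15 = 296.67
Overall dilution factor = 5.5882 × 70.545 × 5.8571 × 296.67 = 6.8501 × 10^5
Stock = 2.19 × 10^-6 μM × 6.8501 × 10^5 = 1.50 μM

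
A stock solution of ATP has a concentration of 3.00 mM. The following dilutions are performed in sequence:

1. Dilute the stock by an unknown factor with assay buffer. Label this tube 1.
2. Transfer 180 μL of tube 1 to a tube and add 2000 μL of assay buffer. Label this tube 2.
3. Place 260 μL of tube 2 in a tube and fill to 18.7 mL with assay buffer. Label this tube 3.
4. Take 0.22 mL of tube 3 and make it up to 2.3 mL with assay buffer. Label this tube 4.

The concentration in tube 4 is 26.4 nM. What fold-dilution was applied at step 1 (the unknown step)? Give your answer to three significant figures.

Step 1: unknown factor x
Step 2: 180 μL + 2000 μL = 2180 μL total → factor 2180/180 = 12.111
Step 3: 260 μL brought to 18.7 mL → factor 18700/260 = 71.923
Step 4: 0.22 mL brought to 2.3 mL → factor 2.3/0.22 = 10.455
Product of known-step factors = 9106.6
Overall factor = 3.00 mM / (26.4 nM) = 1.1364 × 10^5
x = 1.1364 × 10^5 / 9106.6 = 12.5

12.5-fold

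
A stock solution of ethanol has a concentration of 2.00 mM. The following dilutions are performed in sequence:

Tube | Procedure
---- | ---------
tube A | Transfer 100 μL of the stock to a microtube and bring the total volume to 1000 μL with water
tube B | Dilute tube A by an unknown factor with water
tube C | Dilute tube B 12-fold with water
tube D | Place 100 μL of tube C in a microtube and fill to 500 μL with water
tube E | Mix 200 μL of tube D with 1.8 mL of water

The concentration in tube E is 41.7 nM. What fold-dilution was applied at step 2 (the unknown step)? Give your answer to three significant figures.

Step 1: 100 μL brought to 1000 μL → factor 1000/100 = 10
Step 2: unknown factor x
Step 3: 12-fold → factor 12
Step 4: 100 μL brought to 500 μL → factor 500/100 = 5
Step 5: 200 μL + 1.8 mL = 2000 μL total → factor 2000/200 = 10
Product of known-step factors = 6000
Overall factor = 2.00 mM / (41.7 nM) = 47962
x = 47962 / 6000 = 7.99

7.99-fold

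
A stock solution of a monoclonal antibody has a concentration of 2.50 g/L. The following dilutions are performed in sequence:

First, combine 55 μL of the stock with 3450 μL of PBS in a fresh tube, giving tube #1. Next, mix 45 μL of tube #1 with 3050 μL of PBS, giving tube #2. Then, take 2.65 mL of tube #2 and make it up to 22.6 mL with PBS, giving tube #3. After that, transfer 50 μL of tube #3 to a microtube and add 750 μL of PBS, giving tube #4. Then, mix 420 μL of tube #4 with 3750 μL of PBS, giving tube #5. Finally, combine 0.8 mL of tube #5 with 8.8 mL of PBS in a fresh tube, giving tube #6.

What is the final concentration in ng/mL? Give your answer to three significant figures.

Step 1: 55 μL + 3450 μL = 3505 μL total → factor 3505/55 = 63.727
Step 2: 45 μL + 3050 μL = 3095 μL total → factor 3095/45 = 68.778
Step 3: 2.65 mL brought to 22.6 mL → factor 22.6/2.65 = 8.5283
Step 4: 50 μL + 750 μL = 800 μL total → factor 800/50 = 16
Step 5: 420 μL + 3750 μL = 4170 μL total → factor 4170/420 = 9.9286
Step 6: 0.8 mL + 8.8 mL = 9.6 mL total → factor 9.6/0.8 = 12
Overall dilution factor = 63.727 × 68.778 × 8.5283 × 16 × 9.9286 × 12 = 7.1256 × 10^7
Final = 2.50 g/L / 7.1256 × 10^7 = 3.508 × 10^-8 g/L = 0.0351 ng/mL

0.0351 ng/mL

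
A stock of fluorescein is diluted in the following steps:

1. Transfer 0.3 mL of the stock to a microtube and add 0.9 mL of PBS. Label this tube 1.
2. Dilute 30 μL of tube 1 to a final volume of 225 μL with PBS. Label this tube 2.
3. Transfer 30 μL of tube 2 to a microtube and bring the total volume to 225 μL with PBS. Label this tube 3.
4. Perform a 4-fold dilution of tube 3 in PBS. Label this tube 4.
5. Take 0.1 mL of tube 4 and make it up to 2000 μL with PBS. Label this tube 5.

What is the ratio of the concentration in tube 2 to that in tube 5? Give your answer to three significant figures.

600

Step 1: 0.3 mL + 0.9 mL = 1.2 mL total → factor 1.2/0.3 = 4
Step 2: 30 μL brought to 225 μL → factor 225/30 = 7.5
Step 3: 30 μL brought to 225 μL → factor 225/30 = 7.5
Step 4: 4-fold → factor 4
Step 5: 0.1 mL brought to 2000 μL → factor 2/0.1 = 20
Dilution factor to tube 2 = 30; to tube 5 = 18000
[tube 2]/[tube 5] = (factor to tube 5)/(factor to tube 2) = 18000/30 = 600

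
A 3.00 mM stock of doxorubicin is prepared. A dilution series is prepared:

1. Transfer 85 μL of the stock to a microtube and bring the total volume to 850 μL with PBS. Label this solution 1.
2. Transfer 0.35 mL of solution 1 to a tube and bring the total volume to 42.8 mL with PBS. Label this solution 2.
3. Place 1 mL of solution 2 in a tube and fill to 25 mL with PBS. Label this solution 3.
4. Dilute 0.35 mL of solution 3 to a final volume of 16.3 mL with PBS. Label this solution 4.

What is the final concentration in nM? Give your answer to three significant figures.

Step 1: 85 μL brought to 850 μL → factor 850/85 = 10
Step 2: 0.35 mL brought to 42.8 mL → factor 42.8/0.35 = 122.29
Step 3: 1 mL brought to 25 mL → factor 25/1 = 25
Step 4: 0.35 mL brought to 16.3 mL → factor 16.3/0.35 = 46.571
Overall dilution factor = 10 × 122.29 × 25 × 46.571 = 1.4238 × 10^6
Final = 3.00 mM / 1.4238 × 10^6 = 2.107 × 10^-6 mM = 2.11 nM

2.11 nM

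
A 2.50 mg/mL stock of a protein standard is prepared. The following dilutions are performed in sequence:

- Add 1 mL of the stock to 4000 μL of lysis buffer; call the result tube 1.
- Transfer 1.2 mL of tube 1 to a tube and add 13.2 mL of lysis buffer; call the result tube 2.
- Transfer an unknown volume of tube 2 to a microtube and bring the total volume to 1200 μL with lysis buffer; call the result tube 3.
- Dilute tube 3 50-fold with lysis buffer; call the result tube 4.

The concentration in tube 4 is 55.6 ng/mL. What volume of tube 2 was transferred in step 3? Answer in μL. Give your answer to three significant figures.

80.1 μL

Step 1: 1 mL + 4000 μL = 5 mL total → factor 5/1 = 5
Step 2: 1.2 mL + 13.2 mL = 14.4 mL total → factor 14.4/1.2 = 12
Step 3: v brought to 1200 μL → factor = 1200 μL/v
Step 4: 50-fold → factor 50
Product of known-step factors = 3000
Overall factor = 2.50 mg/mL / (55.6 ng/mL) = 44964
Step-3 factor = 44964 / 3000 = 14.988
v = 1200 μL / 14.988 = 80.1 μL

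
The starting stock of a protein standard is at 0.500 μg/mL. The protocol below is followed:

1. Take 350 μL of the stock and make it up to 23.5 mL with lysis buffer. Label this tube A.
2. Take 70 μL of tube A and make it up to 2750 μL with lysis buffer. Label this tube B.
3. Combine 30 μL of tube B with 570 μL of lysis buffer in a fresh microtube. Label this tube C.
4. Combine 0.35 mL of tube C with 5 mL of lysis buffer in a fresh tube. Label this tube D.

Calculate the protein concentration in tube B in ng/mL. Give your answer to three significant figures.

Step 1: 350 μL brought to 23.5 mL → factor 23500/350 = 67.143
Step 2: 70 μL brought to 2750 μL → factor 2750/70 = 39.286
Dilution factor through tube B = 67.143 × 39.286 = 2637.8
[tube B] = 0.500 μg/mL / 2637.8 = 0.0001896 μg/mL = 0.190 ng/mL

0.190 ng/mL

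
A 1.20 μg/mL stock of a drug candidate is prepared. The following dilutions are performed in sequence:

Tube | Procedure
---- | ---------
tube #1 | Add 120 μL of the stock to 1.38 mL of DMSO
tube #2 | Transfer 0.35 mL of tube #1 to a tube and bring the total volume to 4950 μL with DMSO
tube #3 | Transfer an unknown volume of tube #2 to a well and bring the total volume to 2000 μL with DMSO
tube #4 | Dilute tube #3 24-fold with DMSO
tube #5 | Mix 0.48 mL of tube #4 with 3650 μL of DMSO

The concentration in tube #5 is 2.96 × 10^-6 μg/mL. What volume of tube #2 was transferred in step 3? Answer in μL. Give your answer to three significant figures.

Step 1: 120 μL + 1.38 mL = 1500 μL total → factor 1500/120 = 12.5
Step 2: 0.35 mL brought to 4950 μL → factor 4.95/0.35 = 14.143
Step 3: v brought to 2000 μL → factor = 2000 μL/v
Step 4: 24-fold → factor 24
Step 5: 0.48 mL + 3650 μL = 4.13 mL total → factor 4.13/0.48 = 8.6042
Product of known-step factors = 36506
Overall factor = 1.20 μg/mL / (2.96 × 10^-6 μg/mL) = 4.0541 × 10^5
Step-3 factor = 4.0541 × 10^5 / 36506 = 11.105
v = 2000 μL / 11.105 = 180 μL

180 μL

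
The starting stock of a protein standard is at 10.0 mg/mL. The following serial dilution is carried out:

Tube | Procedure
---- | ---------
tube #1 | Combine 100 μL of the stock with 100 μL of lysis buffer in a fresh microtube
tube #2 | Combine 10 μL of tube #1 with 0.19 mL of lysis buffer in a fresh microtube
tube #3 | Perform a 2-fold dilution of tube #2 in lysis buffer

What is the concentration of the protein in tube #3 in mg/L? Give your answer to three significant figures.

Step 1: 100 μL + 100 μL = 200 μL total → factor 200/100 = 2
Step 2: 10 μL + 0.19 mL = 200 μL total → factor 200/10 = 20
Step 3: 2-fold → factor 2
Overall dilution factor = 2 × 20 × 2 = 80
Final = 10.0 mg/mL / 80 = 0.1250 mg/mL = 125 mg/L

125 mg/L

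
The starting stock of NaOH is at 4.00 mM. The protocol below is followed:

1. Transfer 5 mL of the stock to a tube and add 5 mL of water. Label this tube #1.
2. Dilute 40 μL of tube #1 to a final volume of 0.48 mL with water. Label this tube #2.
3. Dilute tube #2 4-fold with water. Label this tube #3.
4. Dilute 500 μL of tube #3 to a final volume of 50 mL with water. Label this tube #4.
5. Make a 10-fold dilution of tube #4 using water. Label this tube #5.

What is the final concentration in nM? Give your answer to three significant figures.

Step 1: 5 mL + 5 mL = 10 mL total → factor 10/5 = 2
Step 2: 40 μL brought to 0.48 mL → factor 480/40 = 12
Step 3: 4-fold → factor 4
Step 4: 500 μL brought to 50 mL → factor 50000/500 = 100
Step 5: 10-fold → factor 10
Overall dilution factor = 2 × 12 × 4 × 100 × 10 = 96000
Final = 4.00 mM / 96000 = 4.167 × 10^-5 mM = 41.7 nM

41.7 nM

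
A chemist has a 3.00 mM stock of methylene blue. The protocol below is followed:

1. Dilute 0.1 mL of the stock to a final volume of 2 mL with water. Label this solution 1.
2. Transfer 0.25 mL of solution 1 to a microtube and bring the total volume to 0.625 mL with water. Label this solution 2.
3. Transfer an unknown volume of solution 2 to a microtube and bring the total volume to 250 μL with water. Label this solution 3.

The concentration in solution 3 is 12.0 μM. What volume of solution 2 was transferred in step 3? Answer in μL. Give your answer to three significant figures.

Step 1: 0.1 mL brought to 2 mL → factor 2/0.1 = 20
Step 2: 0.25 mL brought to 0.625 mL → factor 0.625/0.25 = 2.5
Step 3: v brought to 250 μL → factor = 250 μL/v
Product of known-step factors = 50
Overall factor = 3.00 mM / (12.0 μM) = 250
Step-3 factor = 250 / 50 = 5
v = 250 μL / 5 = 50.0 μL

50.0 μL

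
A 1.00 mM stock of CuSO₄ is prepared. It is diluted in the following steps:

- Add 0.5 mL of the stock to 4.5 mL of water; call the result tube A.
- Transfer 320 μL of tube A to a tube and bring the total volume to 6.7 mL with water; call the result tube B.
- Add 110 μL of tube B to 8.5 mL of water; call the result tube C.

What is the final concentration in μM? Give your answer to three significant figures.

Step 1: 0.5 mL + 4.5 mL = 5 mL total → factor 5/0.5 = 10
Step 2: 320 μL brought to 6.7 mL → factor 6700/320 = 20.938
Step 3: 110 μL + 8.5 mL = 8610 μL total → factor 8610/110 = 78.273
Overall dilution factor = 10 × 20.938 × 78.273 = 16388
Final = 1.00 mM / 16388 = 6.102 × 10^-5 mM = 0.0610 μM

0.0610 μM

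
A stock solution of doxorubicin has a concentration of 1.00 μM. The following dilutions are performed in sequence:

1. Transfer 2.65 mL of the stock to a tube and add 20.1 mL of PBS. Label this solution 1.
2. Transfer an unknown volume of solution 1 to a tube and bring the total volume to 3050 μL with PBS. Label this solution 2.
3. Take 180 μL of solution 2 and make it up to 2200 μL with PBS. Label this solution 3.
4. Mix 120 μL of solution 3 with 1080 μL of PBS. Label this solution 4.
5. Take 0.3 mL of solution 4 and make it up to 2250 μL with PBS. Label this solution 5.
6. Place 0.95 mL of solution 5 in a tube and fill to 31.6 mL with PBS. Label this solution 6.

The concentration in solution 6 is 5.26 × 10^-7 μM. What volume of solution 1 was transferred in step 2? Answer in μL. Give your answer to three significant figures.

420 μL

Step 1: 2.65 mL + 20.1 mL = 22.75 mL total → factor 22.75/2.65 = 8.5849
Step 2: v brought to 3050 μL → factor = 3050 μL/v
Step 3: 180 μL brought to 2200 μL → factor 2200/180 = 12.222
Step 4: 120 μL + 1080 μL = 1200 μL total → factor 1200/120 = 10
Step 5: 0.3 mL brought to 2250 μL → factor 2.25/0.3 = 7.5
Step 6: 0.95 mL brought to 31.6 mL → factor 31.6/0.95 = 33.263
Product of known-step factors = 2.6176 × 10^5
Overall factor = 1.00 μM / (5.26 × 10^-7 μM) = 1.9011 × 10^6
Step-2 factor = 1.9011 × 10^6 / 2.6176 × 10^5 = 7.2628
v = 3050 μL / 7.2628 = 420 μL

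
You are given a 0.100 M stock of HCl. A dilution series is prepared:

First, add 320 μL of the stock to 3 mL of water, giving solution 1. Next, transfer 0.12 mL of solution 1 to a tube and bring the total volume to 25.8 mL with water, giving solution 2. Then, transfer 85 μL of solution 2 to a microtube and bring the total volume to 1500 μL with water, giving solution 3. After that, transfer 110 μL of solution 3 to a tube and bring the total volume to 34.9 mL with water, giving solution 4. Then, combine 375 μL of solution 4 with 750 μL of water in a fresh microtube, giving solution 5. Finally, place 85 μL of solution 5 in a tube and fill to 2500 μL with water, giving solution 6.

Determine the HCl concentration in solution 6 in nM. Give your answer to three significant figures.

0.0907 nM

Step 1: 320 μL + 3 mL = 3320 μL total → factor 3320/320 = 10.375
Step 2: 0.12 mL brought to 25.8 mL → factor 25.8/0.12 = 215
Step 3: 85 μL brought to 1500 μL → factor 1500/85 = 17.647
Step 4: 110 μL brought to 34.9 mL → factor 34900/110 = 317.27
Step 5: 375 μL + 750 μL = 1125 μL total → factor 1125/375 = 3
Step 6: 85 μL brought to 2500 μL → factor 2500/85 = 29.412
Overall dilution factor = 10.375 × 215 × 17.647 × 317.27 × 3 × 29.412 = 1.102 × 10^9
Final = 0.100 M / 1.102 × 10^9 = 9.075 × 10^-11 M = 0.0907 nM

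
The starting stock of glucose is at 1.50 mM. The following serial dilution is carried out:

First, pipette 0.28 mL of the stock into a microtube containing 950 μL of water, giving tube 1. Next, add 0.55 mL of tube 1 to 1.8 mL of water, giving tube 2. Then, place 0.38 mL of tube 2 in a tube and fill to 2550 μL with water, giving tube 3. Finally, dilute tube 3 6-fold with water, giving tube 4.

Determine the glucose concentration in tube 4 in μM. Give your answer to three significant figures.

1.98 μM

Step 1: 0.28 mL + 950 μL = 1.23 mL total → factor 1.23/0.28 = 4.3929
Step 2: 0.55 mL + 1.8 mL = 2.35 mL total → factor 2.35/0.55 = 4.2727
Step 3: 0.38 mL brought to 2550 μL → factor 2.55/0.38 = 6.7105
Step 4: 6-fold → factor 6
Overall dilution factor = 4.3929 × 4.2727 × 6.7105 × 6 = 755.72
Final = 1.50 mM / 755.72 = 0.001985 mM = 1.98 μM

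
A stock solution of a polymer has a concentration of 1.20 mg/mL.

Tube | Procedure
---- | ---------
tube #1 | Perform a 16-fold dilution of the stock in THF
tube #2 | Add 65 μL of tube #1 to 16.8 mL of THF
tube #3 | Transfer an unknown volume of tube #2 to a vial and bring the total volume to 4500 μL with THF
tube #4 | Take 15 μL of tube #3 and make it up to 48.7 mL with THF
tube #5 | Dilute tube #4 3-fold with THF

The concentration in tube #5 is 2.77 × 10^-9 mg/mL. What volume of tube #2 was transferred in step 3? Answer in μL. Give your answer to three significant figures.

420 μL

Step 1: 16-fold → factor 16
Step 2: 65 μL + 16.8 mL = 16865 μL total → factor 16865/65 = 259.46
Step 3: v brought to 4500 μL → factor = 4500 μL/v
Step 4: 15 μL brought to 48.7 mL → factor 48700/15 = 3246.7
Step 5: 3-fold → factor 3
Product of known-step factors = 4.0434 × 10^7
Overall factor = 1.20 mg/mL / (2.77 × 10^-9 mg/mL) = 4.3321 × 10^8
Step-3 factor = 4.3321 × 10^8 / 4.0434 × 10^7 = 10.714
v = 4500 μL / 10.714 = 420 μL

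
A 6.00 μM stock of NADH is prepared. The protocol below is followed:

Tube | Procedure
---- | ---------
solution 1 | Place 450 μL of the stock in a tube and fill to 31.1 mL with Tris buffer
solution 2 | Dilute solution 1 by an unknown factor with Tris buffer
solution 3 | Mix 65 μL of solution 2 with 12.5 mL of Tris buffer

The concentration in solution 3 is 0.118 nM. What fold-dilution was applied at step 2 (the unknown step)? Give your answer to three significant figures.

3.81-fold

Step 1: 450 μL brought to 31.1 mL → factor 31100/450 = 69.111
Step 2: unknown factor x
Step 3: 65 μL + 12.5 mL = 12565 μL total → factor 12565/65 = 193.31
Product of known-step factors = 13360
Overall factor = 6.00 μM / (0.118 nM) = 50847
x = 50847 / 13360 = 3.81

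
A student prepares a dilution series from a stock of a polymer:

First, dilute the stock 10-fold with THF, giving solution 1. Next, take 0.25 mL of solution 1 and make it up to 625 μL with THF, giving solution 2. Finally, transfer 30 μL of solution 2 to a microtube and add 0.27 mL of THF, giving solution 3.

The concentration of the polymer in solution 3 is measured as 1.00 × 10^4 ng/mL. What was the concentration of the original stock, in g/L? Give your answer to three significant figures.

Step 1: 10-fold → factor 10
Step 2: 0.25 mL brought to 625 μL → factor 0.625/0.25 = 2.5
Step 3: 30 μL + 0.27 mL = 300 μL total → factor 300/30 = 10
Overall dilution factor = 10 × 2.5 × 10 = 250
Stock = 1.00 × 10^4 ng/mL × 250 = 2.500 × 10^6 ng/mL = 2.50 g/L

2.50 g/L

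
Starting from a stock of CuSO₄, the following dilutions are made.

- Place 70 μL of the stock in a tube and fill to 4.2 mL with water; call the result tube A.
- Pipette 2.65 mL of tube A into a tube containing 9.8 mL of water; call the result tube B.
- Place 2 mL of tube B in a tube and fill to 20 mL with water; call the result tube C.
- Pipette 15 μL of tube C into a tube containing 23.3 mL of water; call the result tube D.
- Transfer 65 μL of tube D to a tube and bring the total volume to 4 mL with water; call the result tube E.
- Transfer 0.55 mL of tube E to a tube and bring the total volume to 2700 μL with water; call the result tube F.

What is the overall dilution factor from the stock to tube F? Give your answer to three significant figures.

Step 1: 70 μL brought to 4.2 mL → factor 4200/70 = 60
Step 2: 2.65 mL + 9.8 mL = 12.45 mL total → factor 12.45/2.65 = 4.6981
Step 3: 2 mL brought to 20 mL → factor 20/2 = 10
Step 4: 15 μL + 23.3 mL = 23315 μL total → factor 23315/15 = 1554.3
Step 5: 65 μL brought to 4 mL → factor 4000/65 = 61.538
Step 6: 0.55 mL brought to 2700 μL → factor 2.7/0.55 = 4.9091
Overall dilution factor = 60 × 4.6981 × 10 × 1554.3 × 61.538 × 4.9091 = 1.3236 × 10^9

1.32 × 10^9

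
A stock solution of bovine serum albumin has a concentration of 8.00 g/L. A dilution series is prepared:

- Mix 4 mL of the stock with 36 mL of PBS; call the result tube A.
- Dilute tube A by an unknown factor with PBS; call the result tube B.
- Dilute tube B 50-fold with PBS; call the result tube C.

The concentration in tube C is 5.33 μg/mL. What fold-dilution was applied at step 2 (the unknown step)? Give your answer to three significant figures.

Step 1: 4 mL + 36 mL = 40 mL total → factor 40/4 = 10
Step 2: unknown factor x
Step 3: 50-fold → factor 50
Product of known-step factors = 500
Overall factor = 8.00 g/L / (5.33 μg/mL) = 1500.9
x = 1500.9 / 500 = 3.00

3.00-fold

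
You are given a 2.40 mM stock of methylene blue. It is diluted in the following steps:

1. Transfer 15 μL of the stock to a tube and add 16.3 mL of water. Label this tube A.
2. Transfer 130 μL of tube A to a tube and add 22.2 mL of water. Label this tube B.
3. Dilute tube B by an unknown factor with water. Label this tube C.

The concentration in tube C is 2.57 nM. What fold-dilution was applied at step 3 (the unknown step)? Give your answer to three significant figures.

Step 1: 15 μL + 16.3 mL = 16315 μL total → factor 16315/15 = 1087.7
Step 2: 130 μL + 22.2 mL = 22330 μL total → factor 22330/130 = 171.77
Step 3: unknown factor x
Product of known-step factors = 1.8683 × 10^5
Overall factor = 2.40 mM / (2.57 nM) = 9.3385 × 10^5
x = 9.3385 × 10^5 / 1.8683 × 10^5 = 5.00

5.00-fold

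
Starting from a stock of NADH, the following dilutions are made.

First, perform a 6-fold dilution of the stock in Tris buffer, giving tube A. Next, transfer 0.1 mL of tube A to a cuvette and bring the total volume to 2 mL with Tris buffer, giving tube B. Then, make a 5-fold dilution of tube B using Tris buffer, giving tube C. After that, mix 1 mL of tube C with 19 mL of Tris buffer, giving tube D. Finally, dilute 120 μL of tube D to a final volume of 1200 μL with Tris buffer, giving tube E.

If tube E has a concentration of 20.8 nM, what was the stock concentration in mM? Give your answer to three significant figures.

2.50 mM

Step 1: 6-fold → factor 6
Step 2: 0.1 mL brought to 2 mL → factor 2/0.1 = 20
Step 3: 5-fold → factor 5
Step 4: 1 mL + 19 mL = 20 mL total → factor 20/1 = 20
Step 5: 120 μL brought to 1200 μL → factor 1200/120 = 10
Overall dilution factor = 6 × 20 × 5 × 20 × 10 = 1.2 × 10^5
Stock = 20.8 nM × 1.2 × 10^5 = 2.496 × 10^6 nM = 2.50 mM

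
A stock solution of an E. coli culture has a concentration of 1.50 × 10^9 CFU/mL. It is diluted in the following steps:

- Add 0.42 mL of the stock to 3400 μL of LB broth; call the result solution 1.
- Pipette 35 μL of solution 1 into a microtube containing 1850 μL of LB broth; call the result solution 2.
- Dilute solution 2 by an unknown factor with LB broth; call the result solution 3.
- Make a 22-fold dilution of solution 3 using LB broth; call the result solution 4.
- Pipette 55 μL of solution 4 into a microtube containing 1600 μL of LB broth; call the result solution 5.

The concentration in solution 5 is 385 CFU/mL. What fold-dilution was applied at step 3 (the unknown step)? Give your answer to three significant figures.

12.0-fold

Step 1: 0.42 mL + 3400 μL = 3.82 mL total → factor 3.82/0.42 = 9.0952
Step 2: 35 μL + 1850 μL = 1885 μL total → factor 1885/35 = 53.857
Step 3: unknown factor x
Step 4: 22-fold → factor 22
Step 5: 55 μL + 1600 μL = 1655 μL total → factor 1655/55 = 30.091
Product of known-step factors = 3.2428 × 10^5
Overall factor = 1.50 × 10^9 CFU/mL / (385 CFU/mL) = 3.8961 × 10^6
x = 3.8961 × 10^6 / 3.2428 × 10^5 = 12.0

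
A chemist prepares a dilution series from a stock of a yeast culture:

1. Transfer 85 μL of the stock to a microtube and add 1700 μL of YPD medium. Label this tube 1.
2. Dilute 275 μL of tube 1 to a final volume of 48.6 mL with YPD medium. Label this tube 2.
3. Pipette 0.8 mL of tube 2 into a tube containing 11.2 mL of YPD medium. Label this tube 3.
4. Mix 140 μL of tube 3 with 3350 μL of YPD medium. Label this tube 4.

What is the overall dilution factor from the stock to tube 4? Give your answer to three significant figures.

1.39 × 10^6

Step 1: 85 μL + 1700 μL = 1785 μL total → factor 1785/85 = 21
Step 2: 275 μL brought to 48.6 mL → factor 48600/275 = 176.73
Step 3: 0.8 mL + 11.2 mL = 12 mL total → factor 12/0.8 = 15
Step 4: 140 μL + 3350 μL = 3490 μL total → factor 3490/140 = 24.929
Overall dilution factor = 21 × 176.73 × 15 × 24.929 = 1.3878 × 10^6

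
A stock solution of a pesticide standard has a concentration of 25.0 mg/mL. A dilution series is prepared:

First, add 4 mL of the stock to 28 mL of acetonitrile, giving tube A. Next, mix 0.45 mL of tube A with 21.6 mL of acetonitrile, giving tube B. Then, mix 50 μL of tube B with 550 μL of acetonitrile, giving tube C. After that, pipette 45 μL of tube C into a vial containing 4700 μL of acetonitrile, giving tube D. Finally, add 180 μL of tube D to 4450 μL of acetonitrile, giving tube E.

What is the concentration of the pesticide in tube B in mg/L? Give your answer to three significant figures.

63.8 mg/L

Step 1: 4 mL + 28 mL = 32 mL total → factor 32/4 = 8
Step 2: 0.45 mL + 21.6 mL = 22.05 mL total → factor 22.05/0.45 = 49
Dilution factor through tube B = 8 × 49 = 392
[tube B] = 25.0 mg/mL / 392 = 0.06378 mg/mL = 63.8 mg/L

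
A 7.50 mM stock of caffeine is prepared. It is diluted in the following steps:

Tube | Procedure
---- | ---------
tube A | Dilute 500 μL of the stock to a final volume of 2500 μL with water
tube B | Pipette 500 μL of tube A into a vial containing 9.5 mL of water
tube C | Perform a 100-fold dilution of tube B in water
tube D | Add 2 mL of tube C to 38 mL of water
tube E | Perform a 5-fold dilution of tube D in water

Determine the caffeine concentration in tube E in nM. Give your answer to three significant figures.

Step 1: 500 μL brought to 2500 μL → factor 2500/500 = 5
Step 2: 500 μL + 9.5 mL = 10000 μL total → factor 10000/500 = 20
Step 3: 100-fold → factor 100
Step 4: 2 mL + 38 mL = 40 mL total → factor 40/2 = 20
Step 5: 5-fold → factor 5
Overall dilution factor = 5 × 20 × 100 × 20 × 5 = 1 × 10^6
Final = 7.50 mM / 1 × 10^6 = 7.500 × 10^-6 mM = 7.50 nM

7.50 nM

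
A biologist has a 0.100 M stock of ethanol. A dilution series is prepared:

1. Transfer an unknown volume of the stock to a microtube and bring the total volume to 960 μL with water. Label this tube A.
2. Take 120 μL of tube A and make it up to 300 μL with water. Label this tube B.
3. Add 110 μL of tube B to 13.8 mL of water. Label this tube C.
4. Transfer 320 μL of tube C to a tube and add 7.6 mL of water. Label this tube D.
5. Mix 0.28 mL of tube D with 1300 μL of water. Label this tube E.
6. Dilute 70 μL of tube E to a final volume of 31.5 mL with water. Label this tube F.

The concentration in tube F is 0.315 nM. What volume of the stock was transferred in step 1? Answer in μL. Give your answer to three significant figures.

Step 1: v brought to 960 μL → factor = 960 μL/v
Step 2: 120 μL brought to 300 μL → factor 300/120 = 2.5
Step 3: 110 μL + 13.8 mL = 13910 μL total → factor 13910/110 = 126.45
Step 4: 320 μL + 7.6 mL = 7920 μL total → factor 7920/320 = 24.75
Step 5: 0.28 mL + 1300 μL = 1.58 mL total → factor 1.58/0.28 = 5.6429
Step 6: 70 μL brought to 31.5 mL → factor 31500/70 = 450
Product of known-step factors = 1.9868 × 10^7
Overall factor = 0.100 M / (0.315 nM) = 3.1746 × 10^8
Step-1 factor = 3.1746 × 10^8 / 1.9868 × 10^7 = 15.978
v = 960 μL / 15.978 = 60.1 μL

60.1 μL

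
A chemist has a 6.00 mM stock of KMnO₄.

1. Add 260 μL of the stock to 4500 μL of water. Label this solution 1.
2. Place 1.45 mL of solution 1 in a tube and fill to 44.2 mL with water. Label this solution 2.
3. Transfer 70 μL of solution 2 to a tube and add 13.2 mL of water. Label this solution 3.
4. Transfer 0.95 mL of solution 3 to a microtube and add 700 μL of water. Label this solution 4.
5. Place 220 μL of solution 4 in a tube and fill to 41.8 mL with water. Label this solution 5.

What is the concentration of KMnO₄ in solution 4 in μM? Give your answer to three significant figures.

Step 1: 260 μL + 4500 μL = 4760 μL total → factor 4760/260 = 18.308
Step 2: 1.45 mL brought to 44.2 mL → factor 44.2/1.45 = 30.483
Step 3: 70 μL + 13.2 mL = 13270 μL total → factor 13270/70 = 189.57
Step 4: 0.95 mL + 700 μL = 1.65 mL total → factor 1.65/0.95 = 1.7368
Dilution factor through solution 4 = 18.308 × 30.483 × 189.57 × 1.7368 = 1.8375 × 10^5
[solution 4] = 6.00 mM / 1.8375 × 10^5 = 3.265 × 10^-5 mM = 0.0327 μM

0.0327 μM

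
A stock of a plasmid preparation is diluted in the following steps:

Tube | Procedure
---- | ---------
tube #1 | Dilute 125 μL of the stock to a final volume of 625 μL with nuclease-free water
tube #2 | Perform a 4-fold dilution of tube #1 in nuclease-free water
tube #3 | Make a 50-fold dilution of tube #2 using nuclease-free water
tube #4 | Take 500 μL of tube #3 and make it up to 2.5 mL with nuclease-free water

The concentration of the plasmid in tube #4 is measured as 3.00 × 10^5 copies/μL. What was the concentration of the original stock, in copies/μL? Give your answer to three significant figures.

1.50 × 10^9 copies/μL

Step 1: 125 μL brought to 625 μL → factor 625/125 = 5
Step 2: 4-fold → factor 4
Step 3: 50-fold → factor 50
Step 4: 500 μL brought to 2.5 mL → factor 2500/500 = 5
Overall dilution factor = 5 × 4 × 50 × 5 = 5000
Stock = 3.00 × 10^5 copies/μL × 5000 = 1.50 × 10^9 copies/μL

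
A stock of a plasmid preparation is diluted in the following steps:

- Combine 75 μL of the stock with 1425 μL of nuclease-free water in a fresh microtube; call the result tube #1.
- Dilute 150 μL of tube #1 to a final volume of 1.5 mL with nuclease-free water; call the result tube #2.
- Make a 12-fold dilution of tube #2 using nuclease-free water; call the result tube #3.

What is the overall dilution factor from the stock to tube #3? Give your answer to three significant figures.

Step 1: 75 μL + 1425 μL = 1500 μL total → factor 1500/75 = 20
Step 2: 150 μL brought to 1.5 mL → factor 1500/150 = 10
Step 3: 12-fold → factor 12
Overall dilution factor = 20 × 10 × 12 = 2400

2.40 × 10^3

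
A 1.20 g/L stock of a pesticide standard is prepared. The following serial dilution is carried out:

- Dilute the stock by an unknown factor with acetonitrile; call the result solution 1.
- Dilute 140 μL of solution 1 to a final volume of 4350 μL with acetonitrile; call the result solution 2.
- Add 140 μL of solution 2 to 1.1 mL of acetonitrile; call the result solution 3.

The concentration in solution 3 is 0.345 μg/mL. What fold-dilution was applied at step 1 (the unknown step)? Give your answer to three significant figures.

Step 1: unknown factor x
Step 2: 140 μL brought to 4350 μL → factor 4350/140 = 31.071
Step 3: 140 μL + 1.1 mL = 1240 μL total → factor 1240/140 = 8.8571
Product of known-step factors = 275.2
Overall factor = 1.20 g/L / (0.345 μg/mL) = 3478.3
x = 3478.3 / 275.2 = 12.6

12.6-fold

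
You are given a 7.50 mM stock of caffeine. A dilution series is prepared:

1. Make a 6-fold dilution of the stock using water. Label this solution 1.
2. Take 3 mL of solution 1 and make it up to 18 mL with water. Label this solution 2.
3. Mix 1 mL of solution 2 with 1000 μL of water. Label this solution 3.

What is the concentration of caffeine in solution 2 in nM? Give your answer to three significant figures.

2.08 × 10^5 nM

Step 1: 6-fold → factor 6
Step 2: 3 mL brought to 18 mL → factor 18/3 = 6
Dilution factor through solution 2 = 6 × 6 = 36
[solution 2] = 7.50 mM / 36 = 0.2083 mM = 2.08 × 10^5 nM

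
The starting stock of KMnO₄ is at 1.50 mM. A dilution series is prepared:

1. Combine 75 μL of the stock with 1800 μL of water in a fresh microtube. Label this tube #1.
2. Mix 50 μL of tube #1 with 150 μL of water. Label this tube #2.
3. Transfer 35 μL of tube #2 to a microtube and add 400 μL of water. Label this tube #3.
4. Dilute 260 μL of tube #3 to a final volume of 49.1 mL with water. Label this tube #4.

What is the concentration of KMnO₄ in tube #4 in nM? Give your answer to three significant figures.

6.39 nM

Step 1: 75 μL + 1800 μL = 1875 μL total → factor 1875/75 = 25
Step 2: 50 μL + 150 μL = 200 μL total → factor 200/50 = 4
Step 3: 35 μL + 400 μL = 435 μL total → factor 435/35 = 12.429
Step 4: 260 μL brought to 49.1 mL → factor 49100/260 = 188.85
Overall dilution factor = 25 × 4 × 12.429 × 188.85 = 2.3471 × 10^5
Final = 1.50 mM / 2.3471 × 10^5 = 6.391 × 10^-6 mM = 6.39 nM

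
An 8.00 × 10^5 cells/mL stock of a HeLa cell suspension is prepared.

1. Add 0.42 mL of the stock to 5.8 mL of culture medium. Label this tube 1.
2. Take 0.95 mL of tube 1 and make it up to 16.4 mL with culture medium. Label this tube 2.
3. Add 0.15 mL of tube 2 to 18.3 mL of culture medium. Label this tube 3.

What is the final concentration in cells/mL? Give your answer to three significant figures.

25.4 cells/mL

Step 1: 0.42 mL + 5.8 mL = 6.22 mL total → factor 6.22/0.42 = 14.81
Step 2: 0.95 mL brought to 16.4 mL → factor 16.4/0.95 = 17.263
Step 3: 0.15 mL + 18.3 mL = 18.45 mL total → factor 18.45/0.15 = 123
Overall dilution factor = 14.81 × 17.263 × 123 = 31446
Final = 8.00 × 10^5 cells/mL / 31446 = 25.4 cells/mL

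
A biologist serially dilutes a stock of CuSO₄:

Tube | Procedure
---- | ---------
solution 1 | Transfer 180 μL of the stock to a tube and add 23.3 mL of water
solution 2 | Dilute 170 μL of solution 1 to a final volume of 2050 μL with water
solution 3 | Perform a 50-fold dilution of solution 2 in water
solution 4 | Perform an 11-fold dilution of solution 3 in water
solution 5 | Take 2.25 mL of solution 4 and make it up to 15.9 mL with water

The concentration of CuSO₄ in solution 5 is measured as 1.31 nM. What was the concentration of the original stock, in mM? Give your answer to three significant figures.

Step 1: 180 μL + 23.3 mL = 23480 μL total → factor 23480/180 = 130.44
Step 2: 170 μL brought to 2050 μL → factor 2050/170 = 12.059
Step 3: 50-fold → factor 50
Step 4: 11-fold → factor 11
Step 5: 2.25 mL brought to 15.9 mL → factor 15.9/2.25 = 7.0667
Overall dilution factor = 130.44 × 12.059 × 50 × 11 × 7.0667 = 6.1138 × 10^6
Stock = 1.31 nM × 6.1138 × 10^6 = 8.009 × 10^6 nM = 8.01 mM

8.01 mM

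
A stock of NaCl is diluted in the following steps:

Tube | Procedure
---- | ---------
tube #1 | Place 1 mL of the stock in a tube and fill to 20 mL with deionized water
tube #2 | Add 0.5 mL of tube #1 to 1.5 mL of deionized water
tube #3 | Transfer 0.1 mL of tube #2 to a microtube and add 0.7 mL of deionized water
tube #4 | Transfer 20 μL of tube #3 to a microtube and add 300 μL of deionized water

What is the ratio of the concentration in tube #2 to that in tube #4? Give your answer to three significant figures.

Step 1: 1 mL brought to 20 mL → factor 20/1 = 20
Step 2: 0.5 mL + 1.5 mL = 2 mL total → factor 2/0.5 = 4
Step 3: 0.1 mL + 0.7 mL = 0.8 mL total → factor 0.8/0.1 = 8
Step 4: 20 μL + 300 μL = 320 μL total → factor 320/20 = 16
Dilution factor to tube #2 = 80; to tube #4 = 10240
[tube #2]/[tube #4] = (factor to tube #4)/(factor to tube #2) = 10240/80 = 128

128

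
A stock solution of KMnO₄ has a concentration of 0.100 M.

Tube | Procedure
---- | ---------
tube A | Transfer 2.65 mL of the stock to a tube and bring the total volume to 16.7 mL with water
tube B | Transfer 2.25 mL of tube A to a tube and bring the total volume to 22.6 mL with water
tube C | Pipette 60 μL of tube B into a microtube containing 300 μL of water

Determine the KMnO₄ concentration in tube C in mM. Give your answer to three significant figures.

0.263 mM

Step 1: 2.65 mL brought to 16.7 mL → factor 16.7/2.65 = 6.3019
Step 2: 2.25 mL brought to 22.6 mL → factor 22.6/2.25 = 10.044
Step 3: 60 μL + 300 μL = 360 μL total → factor 360/60 = 6
Overall dilution factor = 6.3019 × 10.044 × 6 = 379.79
Final = 0.100 M / 379.79 = 0.0002633 M = 0.263 mM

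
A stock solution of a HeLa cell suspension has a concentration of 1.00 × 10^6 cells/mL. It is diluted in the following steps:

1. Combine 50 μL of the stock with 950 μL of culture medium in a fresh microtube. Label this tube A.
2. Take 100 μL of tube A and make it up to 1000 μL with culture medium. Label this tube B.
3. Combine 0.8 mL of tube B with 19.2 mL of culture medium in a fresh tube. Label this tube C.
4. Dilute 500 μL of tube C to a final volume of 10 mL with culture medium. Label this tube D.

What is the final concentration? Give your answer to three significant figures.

10.0 cells/mL

Step 1: 50 μL + 950 μL = 1000 μL total → factor 1000/50 = 20
Step 2: 100 μL brought to 1000 μL → factor 1000/100 = 10
Step 3: 0.8 mL + 19.2 mL = 20 mL total → factor 20/0.8 = 25
Step 4: 500 μL brought to 10 mL → factor 10000/500 = 20
Overall dilution factor = 20 × 10 × 25 × 20 = 1 × 10^5
Final = 1.00 × 10^6 cells/mL / 1 × 10^5 = 10.0 cells/mL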